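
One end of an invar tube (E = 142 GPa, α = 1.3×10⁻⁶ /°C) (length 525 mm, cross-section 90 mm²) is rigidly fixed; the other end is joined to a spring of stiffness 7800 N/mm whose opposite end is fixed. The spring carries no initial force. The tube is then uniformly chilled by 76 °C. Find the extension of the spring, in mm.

δ ≈ 0.0393 mm

Free thermal contraction: δ_free = αΔT L = 1.3×10⁻⁶ × 76 × 525 = 0.05187 mm.
With a force P in the spring, the elastic change of the tube is PL/(AE) and that of the spring is P/k; compatibility requires their sum to equal δ_free.
So P = δ_free / [L/(AE) + 1/k] = 0.05187 / [ 525/(90×142×10³) + 1/(7800) ].
P = 0.05187 / 0.0001693 = 306.4 N.
Spring extension = P/k = 306.4/(7800) = 0.03928 mm.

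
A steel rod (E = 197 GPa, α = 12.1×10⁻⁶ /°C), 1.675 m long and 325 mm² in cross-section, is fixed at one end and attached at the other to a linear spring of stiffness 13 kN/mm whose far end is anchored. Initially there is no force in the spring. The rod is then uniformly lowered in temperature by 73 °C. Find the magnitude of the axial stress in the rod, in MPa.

If the spring were absent the rod would shorten by αΔT L = 12.1×10⁻⁶ × 73 × 1675 = 1.48 mm.
With a force P in the spring, the elastic change of the rod is PL/(AE) and that of the spring is P/k; compatibility requires their sum to equal δ_free.
P [ L/(AE) + 1/k ] = δ_free → P [ 1675/(325×197×10³) + 1/(13×10³) ] = 1.48.
P = 1.48 / 0.0001031 = 14350 N.
σ = P/A = 14350/325 = 44.16 MPa.

σ ≈ 44.2 MPa (tensile)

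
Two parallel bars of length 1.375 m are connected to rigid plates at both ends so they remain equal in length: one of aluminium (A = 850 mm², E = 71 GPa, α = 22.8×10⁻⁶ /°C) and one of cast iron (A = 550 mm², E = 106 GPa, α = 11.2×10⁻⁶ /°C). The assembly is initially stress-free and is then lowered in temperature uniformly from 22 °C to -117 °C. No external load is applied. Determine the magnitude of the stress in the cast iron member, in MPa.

σ ≈ 86.9 MPa (compressive)

Equilibrium of a rigid end plate with no external load gives equal and opposite internal forces ±P in the two members. Since α_{aluminium} > α_{cast iron}, cooling drives the aluminium into tension and the cast iron into compression.
Setting the final lengths equal and cancelling L: (α₁ − α₂)ΔT = P/(A₁E₁) + P/(A₂E₂).
|α₁ − α₂|·ΔT = 11.6×10⁻⁶ × 139 = 0.001612.
1/(A₁E₁) + 1/(A₂E₂) = 1/(850×71×10³) + 1/(550×106×10³) = 3.372×10⁻⁸ N⁻¹.
So P = 0.001612 / 3.372×10⁻⁸ = 47.81 kN.
σ_{cast iron} = P/A₂ = 47810/550 = 86.93 MPa, compressive.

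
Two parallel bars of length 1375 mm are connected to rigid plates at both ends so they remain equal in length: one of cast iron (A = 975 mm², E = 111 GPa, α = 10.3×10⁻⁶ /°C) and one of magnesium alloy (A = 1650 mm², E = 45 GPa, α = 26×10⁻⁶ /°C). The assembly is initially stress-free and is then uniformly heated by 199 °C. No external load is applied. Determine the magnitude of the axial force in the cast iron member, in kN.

Equilibrium of a rigid end plate with no external load gives equal and opposite internal forces ±P in the two members. Since α_{magnesium alloy} > α_{cast iron}, heating drives the magnesium alloy into compression and the cast iron into tension.
Compatibility of the two members (thermal + elastic change equal): (α₁ − α₂)ΔT = P·[1/(A₁E₁) + 1/(A₂E₂)].
|α₁ − α₂|·ΔT = 15.7×10⁻⁶ × 199 = 0.003124.
1/(A₁E₁) + 1/(A₂E₂) = 1/(975×111×10³) + 1/(1650×45×10³) = 2.271×10⁻⁸ N⁻¹.
So P = 0.003124 / 2.271×10⁻⁸ = 137.6 kN.

P ≈ 138 kN (tensile in the cast iron)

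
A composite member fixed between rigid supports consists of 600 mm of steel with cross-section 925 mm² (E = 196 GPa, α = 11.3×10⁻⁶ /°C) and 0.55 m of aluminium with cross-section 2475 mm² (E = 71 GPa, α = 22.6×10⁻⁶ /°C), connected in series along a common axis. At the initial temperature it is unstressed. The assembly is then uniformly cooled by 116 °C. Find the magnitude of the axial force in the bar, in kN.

P ≈ 346 kN (tensile)

Free thermal contraction of the whole bar: Σ αᵢΔT Lᵢ = 11.3×10⁻⁶×116×600 + 22.6×10⁻⁶×116×550 = 2.228 mm.
The rigid supports impose zero overall length change; the single axial force P common to all segments must satisfy P Σ Lᵢ/(AᵢEᵢ) = δ_free.
The series flexibility is Σ Lᵢ/(AᵢEᵢ) = 600/(925×196×10³) + 550/(2475×71×10³) = 6.439×10⁻⁶ mm/N.
Hence P = δ_free / Σ(L/AE) = 2.228/6.439×10⁻⁶ = 346.1 kN (tensile).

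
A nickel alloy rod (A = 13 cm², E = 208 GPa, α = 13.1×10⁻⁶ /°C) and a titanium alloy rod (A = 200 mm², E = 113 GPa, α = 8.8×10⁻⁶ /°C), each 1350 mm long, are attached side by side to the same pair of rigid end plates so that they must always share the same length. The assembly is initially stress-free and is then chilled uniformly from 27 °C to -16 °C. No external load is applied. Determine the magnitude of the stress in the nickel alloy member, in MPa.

The nickel alloy has the larger α, so on cooling it would change length more than the titanium alloy if both were free. The rigid plates force a common final length, so the nickel alloy is put into tension and the titanium alloy into compression, with equal and opposite forces P (no external load).
Compatibility of the two members (thermal + elastic change equal): (α₁ − α₂)ΔT = P·[1/(A₁E₁) + 1/(A₂E₂)].
|α₁ − α₂|·ΔT = 4.3×10⁻⁶ × 43 = 0.0001849.
1/(A₁E₁) + 1/(A₂E₂) = 1/(1300×208×10³) + 1/(200×113×10³) = 4.795×10⁻⁸ N⁻¹.
So P = 0.0001849 / 4.795×10⁻⁸ = 3.856 kN.
σ_{nickel alloy} = P/A₁ = 3856/1300 = 2.966 MPa, tensile.

σ ≈ 2.97 MPa (tensile)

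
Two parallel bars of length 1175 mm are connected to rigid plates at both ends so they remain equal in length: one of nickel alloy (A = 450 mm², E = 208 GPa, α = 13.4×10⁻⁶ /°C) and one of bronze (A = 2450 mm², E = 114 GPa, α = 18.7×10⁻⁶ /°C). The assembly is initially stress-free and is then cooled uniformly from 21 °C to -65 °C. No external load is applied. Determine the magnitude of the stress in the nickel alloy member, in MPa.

Equilibrium of a rigid end plate with no external load gives equal and opposite internal forces ±P in the two members. Since α_{bronze} > α_{nickel alloy}, cooling drives the bronze into tension and the nickel alloy into compression.
Compatibility of the two members (thermal + elastic change equal): (α₁ − α₂)ΔT = P·[1/(A₁E₁) + 1/(A₂E₂)].
|α₁ − α₂|·ΔT = 5.3×10⁻⁶ × 86 = 0.0004558.
1/(A₁E₁) + 1/(A₂E₂) = 1/(450×208×10³) + 1/(2450×114×10³) = 1.426×10⁻⁸ N⁻¹.
So P = 0.0004558 / 1.426×10⁻⁸ = 31.95 kN.
σ_{nickel alloy} = P/A₁ = 31950/450 = 71.01 MPa, compressive.

σ ≈ 71 MPa (compressive)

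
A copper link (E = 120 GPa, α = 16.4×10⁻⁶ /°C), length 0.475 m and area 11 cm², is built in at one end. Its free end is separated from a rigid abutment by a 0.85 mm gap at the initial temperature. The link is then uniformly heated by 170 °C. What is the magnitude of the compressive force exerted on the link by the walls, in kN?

P ≈ 132 kN

If the wall were absent the link would grow by αΔT L = 16.4×10⁻⁶ × 170 × 475 = 1.324 mm.
The gap closes (δ_free > 0.85 mm) and the wall then resists a further 1.324 − 0.85 = 0.4743 mm of expansion.
That suppressed elongation corresponds to σ = E·Δ/L = 120×10³ × 0.4743/475 = 119.8 MPa.
P = σA = 119.8 × 1100 = 131.8 kN.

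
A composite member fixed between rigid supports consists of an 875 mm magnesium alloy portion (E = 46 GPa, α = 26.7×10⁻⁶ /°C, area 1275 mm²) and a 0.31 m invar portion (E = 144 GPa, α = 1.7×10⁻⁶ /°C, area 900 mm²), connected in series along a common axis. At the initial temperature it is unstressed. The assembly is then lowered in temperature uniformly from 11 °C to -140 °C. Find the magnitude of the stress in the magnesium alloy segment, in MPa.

If the supports were absent, the total length change would be Σ αᵢΔT Lᵢ = 26.7×10⁻⁶×151×875 + 1.7×10⁻⁶×151×310 = 3.607 mm.
The walls prevent any net length change, so an axial force P (same in every segment) develops. Compatibility: P · Σ Lᵢ/(AᵢEᵢ) = δ_free.
The series flexibility is Σ Lᵢ/(AᵢEᵢ) = 875/(1275×46×10³) + 310/(900×144×10³) = 1.731×10⁻⁵ mm/N.
P = 3.607 / 1.731×10⁻⁵ = 208400 N = 208.4 kN, tensile.
σ_{magnesium alloy} = P / A = 208400 / 1275 = 163.4 MPa.

σ ≈ 163 MPa (tensile)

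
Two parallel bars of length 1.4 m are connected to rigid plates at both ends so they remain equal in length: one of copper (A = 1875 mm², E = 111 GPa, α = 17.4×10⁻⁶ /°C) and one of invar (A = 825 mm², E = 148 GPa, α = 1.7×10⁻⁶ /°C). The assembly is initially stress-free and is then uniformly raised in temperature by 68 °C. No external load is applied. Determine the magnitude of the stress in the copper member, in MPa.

Equilibrium of a rigid end plate with no external load gives equal and opposite internal forces ±P in the two members. Since α_{copper} > α_{invar}, heating drives the copper into compression and the invar into tension.
Compatibility of the two members (thermal + elastic change equal): (α₁ − α₂)ΔT = P·[1/(A₁E₁) + 1/(A₂E₂)].
|α₁ − α₂|·ΔT = 15.7×10⁻⁶ × 68 = 0.001068.
1/(A₁E₁) + 1/(A₂E₂) = 1/(1875×111×10³) + 1/(825×148×10³) = 1.299×10⁻⁸ N⁻¹.
P = 0.001068 / 1.299×10⁻⁸ = 82160 N = 82.16 kN.
σ_{copper} = P/A₁ = 82160/1875 = 43.82 MPa, compressive.

σ ≈ 43.8 MPa (compressive)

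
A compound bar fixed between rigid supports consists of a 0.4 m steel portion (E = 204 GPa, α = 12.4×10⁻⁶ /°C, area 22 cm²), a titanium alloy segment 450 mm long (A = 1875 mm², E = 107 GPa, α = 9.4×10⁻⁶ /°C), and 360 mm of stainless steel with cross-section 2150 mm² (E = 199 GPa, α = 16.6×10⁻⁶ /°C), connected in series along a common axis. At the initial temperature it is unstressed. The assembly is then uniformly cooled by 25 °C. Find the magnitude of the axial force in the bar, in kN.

Free thermal contraction of the whole bar: Σ αᵢΔT Lᵢ = 12.4×10⁻⁶×25×400 + 9.4×10⁻⁶×25×450 + 16.6×10⁻⁶×25×360 = 0.3791 mm.
The walls prevent any net length change, so an axial force P (same in every segment) develops. Compatibility: P · Σ Lᵢ/(AᵢEᵢ) = δ_free.
The series flexibility is Σ Lᵢ/(AᵢEᵢ) = 400/(2200×204×10³) + 450/(1875×107×10³) + 360/(2150×199×10³) = 3.976×10⁻⁶ mm/N.
P = 0.3791 / 3.976×10⁻⁶ = 95370 N = 95.37 kN, tensile.

P ≈ 95.4 kN (tensile)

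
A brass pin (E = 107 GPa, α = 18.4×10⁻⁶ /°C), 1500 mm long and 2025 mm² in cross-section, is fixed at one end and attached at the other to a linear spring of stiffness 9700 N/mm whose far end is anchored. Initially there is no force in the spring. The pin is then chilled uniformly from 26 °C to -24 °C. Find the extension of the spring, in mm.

Free thermal contraction: δ_free = αΔT L = 18.4×10⁻⁶ × 50 × 1500 = 1.38 mm.
Let P be the tensile force in the spring. The pin extends elastically by PL/(AE) and the spring stretches by P/k; together these equal δ_free.
P [ L/(AE) + 1/k ] = δ_free → P [ 1500/(2025×107×10³) + 1/(9700) ] = 1.38.
P = 1.38 / 0.00011 = 12540 N.
Spring extension = P/k = 12540/(9700) = 1.293 mm.

δ ≈ 1.29 mm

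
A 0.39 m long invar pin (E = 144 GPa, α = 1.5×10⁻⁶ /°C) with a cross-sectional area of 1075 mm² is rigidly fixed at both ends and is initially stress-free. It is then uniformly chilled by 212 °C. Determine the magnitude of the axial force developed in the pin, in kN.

P ≈ 49.2 kN (tensile)

With zero net strain, σ = E·αΔT = 144 GPa × 1.5×10⁻⁶ × 212 = 45.79 MPa.
Then P = σA = 45.79 × 1075 mm² = 49.23 kN, tensile.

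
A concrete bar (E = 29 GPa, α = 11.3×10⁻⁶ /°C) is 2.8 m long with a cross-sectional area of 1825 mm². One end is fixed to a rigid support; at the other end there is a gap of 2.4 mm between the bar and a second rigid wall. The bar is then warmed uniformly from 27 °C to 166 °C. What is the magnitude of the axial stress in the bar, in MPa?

σ ≈ 20.7 MPa (compressive)

Unrestrained expansion: δ_free = αΔT L = 11.3×10⁻⁶ × 139 × 2800 = 4.398 mm.
This exceeds the 2.4 mm gap, so the wall pushes back. The portion of expansion that must be recovered elastically is δ_free − gap = 4.398 − 2.4 = 1.998 mm.
Compatibility: PL/(AE) = 1.998 mm, so σ = P/A = E × (1.998/2800) = 20.69 MPa.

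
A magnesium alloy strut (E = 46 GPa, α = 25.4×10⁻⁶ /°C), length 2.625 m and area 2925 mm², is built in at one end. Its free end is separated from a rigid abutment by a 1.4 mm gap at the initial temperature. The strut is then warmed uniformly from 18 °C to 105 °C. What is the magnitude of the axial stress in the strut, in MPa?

Free thermal elongation = αΔT L = 25.4×10⁻⁶ × 87 × 2625 = 5.801 mm.
After closing the 1.4 mm clearance, 5.801 − 1.4 = 4.401 mm of expansion remains to be suppressed by the wall.
That suppressed elongation corresponds to σ = E·Δ/L = 46×10³ × 4.401/2625 = 77.12 MPa.

σ ≈ 77.1 MPa (compressive)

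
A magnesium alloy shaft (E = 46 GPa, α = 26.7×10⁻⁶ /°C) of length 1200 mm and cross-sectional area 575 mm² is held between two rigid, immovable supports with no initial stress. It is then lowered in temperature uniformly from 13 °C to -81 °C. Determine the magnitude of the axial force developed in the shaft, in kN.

With zero net strain, σ = E·αΔT = 46 GPa × 26.7×10⁻⁶ × 94 = 115.5 MPa.
Axial force P = σA = 115.5 × 575 = 66380 N = 66.38 kN, tensile.

P ≈ 66.4 kN (tensile)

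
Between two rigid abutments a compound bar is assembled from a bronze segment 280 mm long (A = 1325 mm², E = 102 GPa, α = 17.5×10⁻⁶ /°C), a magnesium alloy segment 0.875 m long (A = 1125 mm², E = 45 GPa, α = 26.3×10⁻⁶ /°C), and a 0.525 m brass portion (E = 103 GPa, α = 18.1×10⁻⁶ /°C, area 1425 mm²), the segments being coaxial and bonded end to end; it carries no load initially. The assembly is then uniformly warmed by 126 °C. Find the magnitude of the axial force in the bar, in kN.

P ≈ 206 kN (compressive)

With the walls removed the bar would change length by δ_free = Σ αᵢΔT Lᵢ = 17.5×10⁻⁶×126×280 + 26.3×10⁻⁶×126×875 + 18.1×10⁻⁶×126×525 = 4.714 mm.
The rigid supports impose zero overall length change; the single axial force P common to all segments must satisfy P Σ Lᵢ/(AᵢEᵢ) = δ_free.
The series flexibility is Σ Lᵢ/(AᵢEᵢ) = 280/(1325×102×10³) + 875/(1125×45×10³) + 525/(1425×103×10³) = 2.293×10⁻⁵ mm/N.
So P = 4.714 / 2.293×10⁻⁵ = 205.6 kN, compressive.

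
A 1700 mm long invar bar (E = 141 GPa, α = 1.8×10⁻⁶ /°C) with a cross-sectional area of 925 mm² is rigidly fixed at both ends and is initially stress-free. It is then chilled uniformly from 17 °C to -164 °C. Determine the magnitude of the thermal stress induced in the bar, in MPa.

The supports are rigid, so the total axial strain is zero. The restrained thermal strain is ε = αΔT = 1.8×10⁻⁶ × 181 = 325.8×10⁻⁶.
Hence σ = E·αΔT = 141×10³ × 325.8×10⁻⁶ = 45.94 MPa, tensile.

σ ≈ 45.9 MPa (tensile)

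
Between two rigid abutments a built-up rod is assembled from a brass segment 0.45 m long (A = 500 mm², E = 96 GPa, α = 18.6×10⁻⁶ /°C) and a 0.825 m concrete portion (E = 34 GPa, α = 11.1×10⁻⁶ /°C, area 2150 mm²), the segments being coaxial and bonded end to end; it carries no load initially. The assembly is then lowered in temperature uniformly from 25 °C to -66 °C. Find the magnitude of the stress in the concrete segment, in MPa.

σ ≈ 35.9 MPa (tensile)

Free thermal contraction of the whole bar: Σ αᵢΔT Lᵢ = 18.6×10⁻⁶×91×450 + 11.1×10⁻⁶×91×825 = 1.595 mm.
The rigid supports impose zero overall length change; the single axial force P common to all segments must satisfy P Σ Lᵢ/(AᵢEᵢ) = δ_free.
The series flexibility is Σ Lᵢ/(AᵢEᵢ) = 450/(500×96×10³) + 825/(2150×34×10³) = 2.066×10⁻⁵ mm/N.
Hence P = δ_free / Σ(L/AE) = 1.595/2.066×10⁻⁵ = 77.2 kN (tensile).
σ_{concrete} = P / A = 77200 / 2150 = 35.91 MPa.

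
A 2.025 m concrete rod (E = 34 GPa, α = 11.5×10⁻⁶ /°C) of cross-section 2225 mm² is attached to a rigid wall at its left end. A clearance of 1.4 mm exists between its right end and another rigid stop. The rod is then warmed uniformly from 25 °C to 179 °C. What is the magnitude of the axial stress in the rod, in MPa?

Free thermal elongation = αΔT L = 11.5×10⁻⁶ × 154 × 2025 = 3.586 mm.
After closing the 1.4 mm clearance, 3.586 − 1.4 = 2.186 mm of expansion remains to be suppressed by the wall.
So σ = E(δ_free − g)/L = 34×10³ × 2.186/2025 = 36.71 MPa.

σ ≈ 36.7 MPa (compressive)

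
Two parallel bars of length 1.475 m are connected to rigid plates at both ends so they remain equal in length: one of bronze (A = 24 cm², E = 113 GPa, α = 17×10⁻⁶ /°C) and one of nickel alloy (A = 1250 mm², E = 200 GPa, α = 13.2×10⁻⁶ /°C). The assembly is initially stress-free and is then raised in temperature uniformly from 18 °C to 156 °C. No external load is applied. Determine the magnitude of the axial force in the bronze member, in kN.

Equilibrium of a rigid end plate with no external load gives equal and opposite internal forces ±P in the two members. Since α_{bronze} > α_{nickel alloy}, heating drives the bronze into compression and the nickel alloy into tension.
Compatibility of the two members (thermal + elastic change equal): (α₁ − α₂)ΔT = P·[1/(A₁E₁) + 1/(A₂E₂)].
|α₁ − α₂|·ΔT = 3.8×10⁻⁶ × 138 = 0.0005244.
1/(A₁E₁) + 1/(A₂E₂) = 1/(2400×113×10³) + 1/(1250×200×10³) = 7.687×10⁻⁹ N⁻¹.
P = 0.0005244 / 7.687×10⁻⁹ = 68220 N = 68.22 kN.

P ≈ 68.2 kN (compressive in the bronze)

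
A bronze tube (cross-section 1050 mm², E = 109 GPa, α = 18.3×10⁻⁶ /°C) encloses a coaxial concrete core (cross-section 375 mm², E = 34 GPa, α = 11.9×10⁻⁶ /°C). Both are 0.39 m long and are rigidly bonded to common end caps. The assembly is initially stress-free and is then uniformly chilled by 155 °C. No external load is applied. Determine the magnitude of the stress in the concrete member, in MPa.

The bronze has the larger α, so on cooling it would change length more than the concrete if both were free. The rigid plates force a common final length, so the bronze is put into tension and the concrete into compression, with equal and opposite forces P (no external load).
Setting the final lengths equal and cancelling L: (α₁ − α₂)ΔT = P/(A₁E₁) + P/(A₂E₂).
|α₁ − α₂|·ΔT = 6.4×10⁻⁶ × 155 = 0.000992.
1/(A₁E₁) + 1/(A₂E₂) = 1/(1050×109×10³) + 1/(375×34×10³) = 8.717×10⁻⁸ N⁻¹.
So P = 0.000992 / 8.717×10⁻⁸ = 11.38 kN.
σ_{concrete} = P/A₂ = 11380/375 = 30.35 MPa, compressive.

σ ≈ 30.3 MPa (compressive)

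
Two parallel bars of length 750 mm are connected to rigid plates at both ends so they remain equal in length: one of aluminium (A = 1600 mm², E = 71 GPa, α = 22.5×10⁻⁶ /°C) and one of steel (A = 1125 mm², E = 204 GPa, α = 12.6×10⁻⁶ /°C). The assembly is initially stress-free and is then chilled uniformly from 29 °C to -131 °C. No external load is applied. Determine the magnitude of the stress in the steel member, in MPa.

σ ≈ 107 MPa (compressive)

The aluminium has the larger α, so on cooling it would change length more than the steel if both were free. The rigid plates force a common final length, so the aluminium is put into tension and the steel into compression, with equal and opposite forces P (no external load).
Compatibility of the two members (thermal + elastic change equal): (α₁ − α₂)ΔT = P·[1/(A₁E₁) + 1/(A₂E₂)].
|α₁ − α₂|·ΔT = 9.9×10⁻⁶ × 160 = 0.001584.
1/(A₁E₁) + 1/(A₂E₂) = 1/(1600×71×10³) + 1/(1125×204×10³) = 1.316×10⁻⁸ N⁻¹.
So P = 0.001584 / 1.316×10⁻⁸ = 120.4 kN.
σ_{steel} = P/A₂ = 120400/1125 = 107 MPa, compressive.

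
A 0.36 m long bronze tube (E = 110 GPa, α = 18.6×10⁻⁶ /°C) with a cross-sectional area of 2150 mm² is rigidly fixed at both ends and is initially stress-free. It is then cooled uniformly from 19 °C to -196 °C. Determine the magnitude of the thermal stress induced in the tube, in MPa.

Because both ends are immovable the net strain is zero, and the suppressed thermal strain is αΔT = 18.6×10⁻⁶ × 215 = 3999×10⁻⁶.
Hence σ = E·αΔT = 110×10³ × 3999×10⁻⁶ = 439.9 MPa, tensile.

σ ≈ 440 MPa (tensile)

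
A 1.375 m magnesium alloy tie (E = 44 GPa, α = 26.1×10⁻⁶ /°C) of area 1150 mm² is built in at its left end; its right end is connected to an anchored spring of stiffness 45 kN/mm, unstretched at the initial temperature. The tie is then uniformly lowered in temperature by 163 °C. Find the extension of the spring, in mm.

δ ≈ 2.63 mm

Free thermal contraction: δ_free = αΔT L = 26.1×10⁻⁶ × 163 × 1375 = 5.85 mm.
With a force P in the spring, the elastic change of the tie is PL/(AE) and that of the spring is P/k; compatibility requires their sum to equal δ_free.
So P = δ_free / [L/(AE) + 1/k] = 5.85 / [ 1375/(1150×44×10³) + 1/(45×10³) ].
P = 5.85 / 4.94×10⁻⁵ = 118400 N.
Spring extension = P/k = 118400/(45×10³) = 2.632 mm.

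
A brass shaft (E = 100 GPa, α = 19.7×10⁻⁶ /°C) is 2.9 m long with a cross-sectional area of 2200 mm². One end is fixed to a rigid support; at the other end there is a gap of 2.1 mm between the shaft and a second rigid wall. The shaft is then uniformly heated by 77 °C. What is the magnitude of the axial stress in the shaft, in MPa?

σ ≈ 79.3 MPa (compressive)

Unrestrained expansion: δ_free = αΔT L = 19.7×10⁻⁶ × 77 × 2900 = 4.399 mm.
The gap closes (δ_free > 2.1 mm) and the wall then resists a further 4.399 − 2.1 = 2.299 mm of expansion.
So σ = E(δ_free − g)/L = 100×10³ × 2.299/2900 = 79.28 MPa.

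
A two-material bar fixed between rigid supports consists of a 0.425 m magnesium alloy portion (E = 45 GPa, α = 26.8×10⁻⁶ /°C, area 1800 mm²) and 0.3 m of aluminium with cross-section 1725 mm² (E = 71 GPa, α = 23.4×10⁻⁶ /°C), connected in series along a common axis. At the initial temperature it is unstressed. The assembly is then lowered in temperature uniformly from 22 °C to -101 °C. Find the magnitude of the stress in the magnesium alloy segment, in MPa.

σ ≈ 163 MPa (tensile)

With the walls removed the bar would change length by δ_free = Σ αᵢΔT Lᵢ = 26.8×10⁻⁶×123×425 + 23.4×10⁻⁶×123×300 = 2.264 mm.
The walls prevent any net length change, so an axial force P (same in every segment) develops. Compatibility: P · Σ Lᵢ/(AᵢEᵢ) = δ_free.
Σ Lᵢ/(AᵢEᵢ) = 425/(1800×45×10³) + 300/(1725×71×10³) = 7.696×10⁻⁶ mm/N.
P = 2.264 / 7.696×10⁻⁶ = 294200 N = 294.2 kN, tensile.
σ_{magnesium alloy} = P / A = 294200 / 1800 = 163.5 MPa.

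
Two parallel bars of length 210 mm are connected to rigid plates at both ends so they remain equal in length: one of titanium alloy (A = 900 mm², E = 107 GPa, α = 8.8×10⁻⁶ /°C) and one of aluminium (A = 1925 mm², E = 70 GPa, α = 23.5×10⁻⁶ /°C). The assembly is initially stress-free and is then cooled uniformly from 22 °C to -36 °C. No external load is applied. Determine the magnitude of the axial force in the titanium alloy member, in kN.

The aluminium has the larger α, so on cooling it would change length more than the titanium alloy if both were free. The rigid plates force a common final length, so the aluminium is put into tension and the titanium alloy into compression, with equal and opposite forces P (no external load).
Equating the net (thermal + elastic) strains gives |α₁ − α₂|·ΔT = P·[1/(A₁E₁) + 1/(A₂E₂)].
|α₁ − α₂|·ΔT = 14.7×10⁻⁶ × 58 = 0.0008526.
1/(A₁E₁) + 1/(A₂E₂) = 1/(900×107×10³) + 1/(1925×70×10³) = 1.781×10⁻⁸ N⁻¹.
So P = 0.0008526 / 1.781×10⁻⁸ = 47.88 kN.

P ≈ 47.9 kN (compressive in the titanium alloy)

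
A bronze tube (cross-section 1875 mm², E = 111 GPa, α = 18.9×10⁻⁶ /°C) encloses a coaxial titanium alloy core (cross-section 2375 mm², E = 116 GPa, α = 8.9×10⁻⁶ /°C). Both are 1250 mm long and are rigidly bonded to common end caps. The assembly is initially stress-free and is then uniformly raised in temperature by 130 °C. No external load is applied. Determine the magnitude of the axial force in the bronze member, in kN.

P ≈ 154 kN (compressive in the bronze)

The bronze has the larger α, so on heating it would change length more than the titanium alloy if both were free. The rigid plates force a common final length, so the bronze is put into compression and the titanium alloy into tension, with equal and opposite forces P (no external load).
Equating the net (thermal + elastic) strains gives |α₁ − α₂|·ΔT = P·[1/(A₁E₁) + 1/(A₂E₂)].
|α₁ − α₂|·ΔT = 10×10⁻⁶ × 130 = 0.0013.
1/(A₁E₁) + 1/(A₂E₂) = 1/(1875×111×10³) + 1/(2375×116×10³) = 8.435×10⁻⁹ N⁻¹.
So P = 0.0013 / 8.435×10⁻⁹ = 154.1 kN.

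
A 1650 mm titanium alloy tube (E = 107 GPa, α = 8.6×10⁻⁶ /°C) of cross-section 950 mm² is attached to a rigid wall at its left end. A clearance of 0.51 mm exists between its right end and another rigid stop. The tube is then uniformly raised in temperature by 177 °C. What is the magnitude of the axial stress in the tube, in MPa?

σ ≈ 130 MPa (compressive)

If the wall were absent the tube would grow by αΔT L = 8.6×10⁻⁶ × 177 × 1650 = 2.512 mm.
After closing the 0.51 mm clearance, 2.512 − 0.51 = 2.002 mm of expansion remains to be suppressed by the wall.
That suppressed elongation corresponds to σ = E·Δ/L = 107×10³ × 2.002/1650 = 129.8 MPa.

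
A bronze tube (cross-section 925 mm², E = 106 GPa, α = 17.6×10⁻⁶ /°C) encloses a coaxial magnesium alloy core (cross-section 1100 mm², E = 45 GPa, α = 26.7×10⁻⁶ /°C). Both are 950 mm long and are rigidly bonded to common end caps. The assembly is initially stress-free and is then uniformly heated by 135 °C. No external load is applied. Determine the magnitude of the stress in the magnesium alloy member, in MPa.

Both members must finish at the same length. With the larger α, the magnesium alloy tends to over-expand; the plates restrain it, putting the magnesium alloy in compression and the bronze in tension. With no external load the two internal forces are equal and opposite, magnitude P.
Compatibility of the two members (thermal + elastic change equal): (α₁ − α₂)ΔT = P·[1/(A₁E₁) + 1/(A₂E₂)].
|α₁ − α₂|·ΔT = 9.1×10⁻⁶ × 135 = 0.001228.
1/(A₁E₁) + 1/(A₂E₂) = 1/(925×106×10³) + 1/(1100×45×10³) = 3.04×10⁻⁸ N⁻¹.
P = 0.001228 / 3.04×10⁻⁸ = 40410 N = 40.41 kN.
σ_{magnesium alloy} = P/A₂ = 40410/1100 = 36.74 MPa, compressive.

σ ≈ 36.7 MPa (compressive)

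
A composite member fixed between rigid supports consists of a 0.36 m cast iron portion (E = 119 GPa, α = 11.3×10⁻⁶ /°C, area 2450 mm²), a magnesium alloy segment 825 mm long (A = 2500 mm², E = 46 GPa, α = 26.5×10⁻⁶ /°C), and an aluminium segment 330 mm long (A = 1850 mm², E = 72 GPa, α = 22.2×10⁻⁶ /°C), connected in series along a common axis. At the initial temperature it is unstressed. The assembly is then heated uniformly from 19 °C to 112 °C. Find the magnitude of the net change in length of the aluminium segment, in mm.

Free thermal expansion of the whole bar: Σ αᵢΔT Lᵢ = 11.3×10⁻⁶×93×360 + 26.5×10⁻⁶×93×825 + 22.2×10⁻⁶×93×330 = 3.093 mm.
Since the ends are fixed, an axial force P builds up, equal in every segment, with P · Σ Lᵢ/(AᵢEᵢ) = δ_free.
Σ Lᵢ/(AᵢEᵢ) = 360/(2450×119×10³) + 825/(2500×46×10³) + 330/(1850×72×10³) = 1.089×10⁻⁵ mm/N.
P = 3.093 / 1.089×10⁻⁵ = 284100 N = 284.1 kN, compressive.
For the aluminium segment, free thermal change = 22.2×10⁻⁶×93×330 = 0.6813 mm and elastic change from P = 284100×330/(1850×72×10³) = 0.7039 mm; these oppose, so the net change is 0.0226 mm (segment shortens).

|ΔL| ≈ 0.0226 mm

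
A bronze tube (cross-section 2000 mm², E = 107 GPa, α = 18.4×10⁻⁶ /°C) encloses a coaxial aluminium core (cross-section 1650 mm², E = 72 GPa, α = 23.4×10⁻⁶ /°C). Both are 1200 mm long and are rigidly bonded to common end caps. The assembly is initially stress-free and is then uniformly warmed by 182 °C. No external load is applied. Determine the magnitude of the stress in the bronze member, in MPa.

σ ≈ 34.8 MPa (tensile)

Equilibrium of a rigid end plate with no external load gives equal and opposite internal forces ±P in the two members. Since α_{aluminium} > α_{bronze}, heating drives the aluminium into compression and the bronze into tension.
Equating the net (thermal + elastic) strains gives |α₁ − α₂|·ΔT = P·[1/(A₁E₁) + 1/(A₂E₂)].
|α₁ − α₂|·ΔT = 5×10⁻⁶ × 182 = 0.00091.
1/(A₁E₁) + 1/(A₂E₂) = 1/(2000×107×10³) + 1/(1650×72×10³) = 1.309×10⁻⁸ N⁻¹.
P = 0.00091 / 1.309×10⁻⁸ = 69520 N = 69.52 kN.
σ_{bronze} = P/A₁ = 69520/2000 = 34.76 MPa, tensile.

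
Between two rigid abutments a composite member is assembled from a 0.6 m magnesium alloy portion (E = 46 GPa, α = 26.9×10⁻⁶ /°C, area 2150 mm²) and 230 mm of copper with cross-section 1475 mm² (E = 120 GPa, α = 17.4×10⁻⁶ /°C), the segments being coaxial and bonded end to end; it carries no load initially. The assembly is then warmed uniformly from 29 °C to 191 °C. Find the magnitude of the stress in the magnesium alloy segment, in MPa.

If the supports were absent, the total length change would be Σ αᵢΔT Lᵢ = 26.9×10⁻⁶×162×600 + 17.4×10⁻⁶×162×230 = 3.263 mm.
The walls prevent any net length change, so an axial force P (same in every segment) develops. Compatibility: P · Σ Lᵢ/(AᵢEᵢ) = δ_free.
Σ Lᵢ/(AᵢEᵢ) = 600/(2150×46×10³) + 230/(1475×120×10³) = 7.366×10⁻⁶ mm/N.
P = 3.263 / 7.366×10⁻⁶ = 443000 N = 443 kN, compressive.
σ_{magnesium alloy} = P / A = 443000 / 2150 = 206 MPa.

σ ≈ 206 MPa (compressive)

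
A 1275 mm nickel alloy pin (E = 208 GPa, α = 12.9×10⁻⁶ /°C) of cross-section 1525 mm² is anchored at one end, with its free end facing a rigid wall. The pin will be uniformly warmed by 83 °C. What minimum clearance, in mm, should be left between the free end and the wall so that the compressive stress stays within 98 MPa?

g ≈ 0.764 mm

Free expansion if unrestrained: δ_free = αΔT L = 12.9×10⁻⁶ × 83 × 1275 = 1.365 mm.
At the allowable stress the elastic shortening the wall may impose is σL/E = 98 × 1275 / (208×10³) = 0.6007 mm.
So the gap has to take up the difference, g_min = δ_free − σL/E = 1.365 − 0.6007 = 0.7644 mm.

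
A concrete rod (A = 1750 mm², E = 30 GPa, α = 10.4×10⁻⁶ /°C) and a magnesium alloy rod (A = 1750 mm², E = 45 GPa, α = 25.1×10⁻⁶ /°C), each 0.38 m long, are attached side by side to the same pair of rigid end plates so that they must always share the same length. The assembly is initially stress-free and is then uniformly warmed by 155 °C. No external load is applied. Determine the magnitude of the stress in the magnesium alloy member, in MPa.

The magnesium alloy has the larger α, so on heating it would change length more than the concrete if both were free. The rigid plates force a common final length, so the magnesium alloy is put into compression and the concrete into tension, with equal and opposite forces P (no external load).
Equating the net (thermal + elastic) strains gives |α₁ − α₂|·ΔT = P·[1/(A₁E₁) + 1/(A₂E₂)].
|α₁ − α₂|·ΔT = 14.7×10⁻⁶ × 155 = 0.002279.
1/(A₁E₁) + 1/(A₂E₂) = 1/(1750×30×10³) + 1/(1750×45×10³) = 3.175×10⁻⁸ N⁻¹.
So P = 0.002279 / 3.175×10⁻⁸ = 71.77 kN.
σ_{magnesium alloy} = P/A₂ = 71770/1750 = 41.01 MPa, compressive.

σ ≈ 41 MPa (compressive)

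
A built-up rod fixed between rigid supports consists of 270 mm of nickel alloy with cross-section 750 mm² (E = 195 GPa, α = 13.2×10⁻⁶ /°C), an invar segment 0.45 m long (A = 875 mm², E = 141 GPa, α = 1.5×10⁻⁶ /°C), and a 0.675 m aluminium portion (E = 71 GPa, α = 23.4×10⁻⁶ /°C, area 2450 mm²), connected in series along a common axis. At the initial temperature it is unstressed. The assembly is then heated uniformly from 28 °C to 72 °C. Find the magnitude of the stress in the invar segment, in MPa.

If the supports were absent, the total length change would be Σ αᵢΔT Lᵢ = 13.2×10⁻⁶×44×270 + 1.5×10⁻⁶×44×450 + 23.4×10⁻⁶×44×675 = 0.8815 mm.
Since the ends are fixed, an axial force P builds up, equal in every segment, with P · Σ Lᵢ/(AᵢEᵢ) = δ_free.
The series flexibility is Σ Lᵢ/(AᵢEᵢ) = 270/(750×195×10³) + 450/(875×141×10³) + 675/(2450×71×10³) = 9.374×10⁻⁶ mm/N.
Hence P = δ_free / Σ(L/AE) = 0.8815/9.374×10⁻⁶ = 94.04 kN (compressive).
σ_{invar} = P / A = 94040 / 875 = 107.5 MPa.

σ ≈ 107 MPa (compressive)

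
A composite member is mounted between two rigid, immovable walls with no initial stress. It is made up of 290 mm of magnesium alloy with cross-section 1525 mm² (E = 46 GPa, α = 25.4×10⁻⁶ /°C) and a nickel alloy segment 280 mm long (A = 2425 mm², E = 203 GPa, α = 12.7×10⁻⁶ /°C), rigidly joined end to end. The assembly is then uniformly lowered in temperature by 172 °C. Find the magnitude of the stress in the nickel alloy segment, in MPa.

σ ≈ 165 MPa (tensile)

With the walls removed the bar would change length by δ_free = Σ αᵢΔT Lᵢ = 25.4×10⁻⁶×172×290 + 12.7×10⁻⁶×172×280 = 1.879 mm.
The walls prevent any net length change, so an axial force P (same in every segment) develops. Compatibility: P · Σ Lᵢ/(AᵢEᵢ) = δ_free.
Σ Lᵢ/(AᵢEᵢ) = 290/(1525×46×10³) + 280/(2425×203×10³) = 4.703×10⁻⁶ mm/N.
So P = 1.879 / 4.703×10⁻⁶ = 399.5 kN, tensile.
σ_{nickel alloy} = P / A = 399500 / 2425 = 164.7 MPa.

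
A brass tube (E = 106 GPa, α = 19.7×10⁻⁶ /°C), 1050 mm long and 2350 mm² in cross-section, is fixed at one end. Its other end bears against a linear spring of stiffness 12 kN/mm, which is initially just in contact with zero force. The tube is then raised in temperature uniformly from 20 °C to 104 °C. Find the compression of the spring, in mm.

δ ≈ 1.65 mm

The unrestrained thermal change is αΔT L = 19.7×10⁻⁶ × 84 × 1050 = 1.738 mm.
Let P be the compressive force at the spring. The tube shortens elastically by PL/(AE) and the spring compresses by P/k; together these equal δ_free.
P [ L/(AE) + 1/k ] = δ_free → P [ 1050/(2350×106×10³) + 1/(12×10³) ] = 1.738.
P = 1.738 / 8.755×10⁻⁵ = 19850 N.
Spring compression = P/k = 19850/(12×10³) = 1.654 mm.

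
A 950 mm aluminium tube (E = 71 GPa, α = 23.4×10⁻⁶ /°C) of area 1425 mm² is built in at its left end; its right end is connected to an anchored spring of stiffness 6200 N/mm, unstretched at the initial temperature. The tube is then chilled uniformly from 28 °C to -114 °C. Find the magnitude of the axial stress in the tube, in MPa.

σ ≈ 13 MPa (tensile)

The unrestrained thermal change is αΔT L = 23.4×10⁻⁶ × 142 × 950 = 3.157 mm.
Let P be the tensile force in the spring. The tube extends elastically by PL/(AE) and the spring stretches by P/k; together these equal δ_free.
So P = δ_free / [L/(AE) + 1/k] = 3.157 / [ 950/(1425×71×10³) + 1/(6200) ].
P = 3.157 / 0.0001707 = 18490 N.
σ = P/A = 18490/1425 = 12.98 MPa.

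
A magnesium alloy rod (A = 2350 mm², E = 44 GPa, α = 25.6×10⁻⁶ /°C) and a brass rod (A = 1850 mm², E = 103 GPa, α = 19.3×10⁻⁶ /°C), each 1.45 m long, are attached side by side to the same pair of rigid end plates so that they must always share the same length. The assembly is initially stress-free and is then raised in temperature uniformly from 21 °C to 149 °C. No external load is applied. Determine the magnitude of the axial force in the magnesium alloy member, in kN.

P ≈ 54.1 kN (compressive in the magnesium alloy)

Equilibrium of a rigid end plate with no external load gives equal and opposite internal forces ±P in the two members. Since α_{magnesium alloy} > α_{brass}, heating drives the magnesium alloy into compression and the brass into tension.
Equating the net (thermal + elastic) strains gives |α₁ − α₂|·ΔT = P·[1/(A₁E₁) + 1/(A₂E₂)].
|α₁ − α₂|·ΔT = 6.3×10⁻⁶ × 128 = 0.0008064.
1/(A₁E₁) + 1/(A₂E₂) = 1/(2350×44×10³) + 1/(1850×103×10³) = 1.492×10⁻⁸ N⁻¹.
So P = 0.0008064 / 1.492×10⁻⁸ = 54.05 kN.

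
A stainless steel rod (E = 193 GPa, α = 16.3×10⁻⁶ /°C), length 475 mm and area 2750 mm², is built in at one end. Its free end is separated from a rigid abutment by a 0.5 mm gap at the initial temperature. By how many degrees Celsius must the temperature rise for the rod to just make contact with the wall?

ΔT ≈ 64.6 °C

Contact occurs when the free expansion equals the gap: αΔT L = 0.5 mm.
ΔT = 0.5 / (16.3×10⁻⁶ × 475) = 64.58 °C.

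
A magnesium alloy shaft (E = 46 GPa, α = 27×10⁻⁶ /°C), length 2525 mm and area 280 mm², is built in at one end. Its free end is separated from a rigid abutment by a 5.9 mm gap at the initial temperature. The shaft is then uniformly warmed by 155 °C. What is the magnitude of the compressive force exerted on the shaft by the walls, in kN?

If the wall were absent the shaft would grow by αΔT L = 27×10⁻⁶ × 155 × 2525 = 10.57 mm.
The gap closes (δ_free > 5.9 mm) and the wall then resists a further 10.57 − 5.9 = 4.667 mm of expansion.
Compatibility: PL/(AE) = 4.667 mm, so σ = P/A = E × (4.667/2525) = 85.02 MPa.
Force on the wall = σA = 85.02 × 280 mm² = 23.81 kN.

P ≈ 23.8 kN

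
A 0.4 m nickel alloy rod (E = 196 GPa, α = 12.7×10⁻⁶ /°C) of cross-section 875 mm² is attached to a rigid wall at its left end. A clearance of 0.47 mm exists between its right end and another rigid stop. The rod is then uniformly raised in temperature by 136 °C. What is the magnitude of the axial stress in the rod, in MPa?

If the wall were absent the rod would grow by αΔT L = 12.7×10⁻⁶ × 136 × 400 = 0.6909 mm.
This exceeds the 0.47 mm gap, so the wall pushes back. The portion of expansion that must be recovered elastically is δ_free − gap = 0.6909 − 0.47 = 0.2209 mm.
That suppressed elongation corresponds to σ = E·Δ/L = 196×10³ × 0.2209/400 = 108.2 MPa.

σ ≈ 108 MPa (compressive)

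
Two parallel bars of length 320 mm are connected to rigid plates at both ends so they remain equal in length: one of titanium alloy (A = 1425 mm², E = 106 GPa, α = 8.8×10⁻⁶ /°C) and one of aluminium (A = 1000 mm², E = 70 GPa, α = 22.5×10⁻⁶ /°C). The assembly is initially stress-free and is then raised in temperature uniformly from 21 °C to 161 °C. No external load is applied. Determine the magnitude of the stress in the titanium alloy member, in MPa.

σ ≈ 64.4 MPa (tensile)

Equilibrium of a rigid end plate with no external load gives equal and opposite internal forces ±P in the two members. Since α_{aluminium} > α_{titanium alloy}, heating drives the aluminium into compression and the titanium alloy into tension.
Equating the net (thermal + elastic) strains gives |α₁ − α₂|·ΔT = P·[1/(A₁E₁) + 1/(A₂E₂)].
|α₁ − α₂|·ΔT = 13.7×10⁻⁶ × 140 = 0.001918.
1/(A₁E₁) + 1/(A₂E₂) = 1/(1425×106×10³) + 1/(1000×70×10³) = 2.091×10⁻⁸ N⁻¹.
P = 0.001918 / 2.091×10⁻⁸ = 91740 N = 91.74 kN.
σ_{titanium alloy} = P/A₁ = 91740/1425 = 64.38 MPa, tensile.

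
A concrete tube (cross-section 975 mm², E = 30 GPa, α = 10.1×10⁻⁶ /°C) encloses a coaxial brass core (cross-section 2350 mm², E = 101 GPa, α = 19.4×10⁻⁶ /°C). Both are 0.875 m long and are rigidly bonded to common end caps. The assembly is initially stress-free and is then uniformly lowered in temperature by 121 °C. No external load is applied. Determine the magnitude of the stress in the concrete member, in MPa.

Both members must finish at the same length. With the larger α, the brass tends to over-contract; the plates restrain it, putting the brass in tension and the concrete in compression. With no external load the two internal forces are equal and opposite, magnitude P.
Setting the final lengths equal and cancelling L: (α₁ − α₂)ΔT = P/(A₁E₁) + P/(A₂E₂).
|α₁ − α₂|·ΔT = 9.3×10⁻⁶ × 121 = 0.001125.
1/(A₁E₁) + 1/(A₂E₂) = 1/(975×30×10³) + 1/(2350×101×10³) = 3.84×10⁻⁸ N⁻¹.
So P = 0.001125 / 3.84×10⁻⁸ = 29.3 kN.
σ_{concrete} = P/A₁ = 29300/975 = 30.06 MPa, compressive.

σ ≈ 30.1 MPa (compressive)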